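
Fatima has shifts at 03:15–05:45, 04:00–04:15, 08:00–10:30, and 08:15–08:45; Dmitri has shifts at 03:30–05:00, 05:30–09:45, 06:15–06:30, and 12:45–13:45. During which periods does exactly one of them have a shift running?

03:15–03:30, 05:00–05:30, 05:45–08:00, 09:45–10:30, 12:45–13:45

Merge the first list: 03:15–05:45, 08:00–10:30.
Merge the second list: 03:30–05:00, 05:30–09:45, 12:45–13:45.
Only in the first: 03:15–03:30, 05:00–05:30, 09:45–10:30.
Only in the second: 05:45–08:00, 12:45–13:45.
Together these are the periods covered by exactly one.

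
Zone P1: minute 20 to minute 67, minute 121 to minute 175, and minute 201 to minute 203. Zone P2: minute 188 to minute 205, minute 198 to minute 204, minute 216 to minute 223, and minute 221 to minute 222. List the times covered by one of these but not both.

B, merged: minute 188 to minute 205, minute 216 to minute 223.
A but not B: minute 20 to minute 67, minute 121 to minute 175.
B but not A: minute 188 to minute 201, minute 203 to minute 205, minute 216 to minute 223.
Combining gives A △ B.

minute 20 to minute 67, minute 121 to minute 175, minute 188 to minute 201, minute 203 to minute 205, minute 216 to minute 223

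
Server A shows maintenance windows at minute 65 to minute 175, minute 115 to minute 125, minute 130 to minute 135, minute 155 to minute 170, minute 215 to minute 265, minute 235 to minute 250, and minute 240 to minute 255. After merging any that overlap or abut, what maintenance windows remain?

minute 115 to minute 125 overlaps/touches minute 65 to minute 175 → extend to minute 65 to minute 175.
minute 130 to minute 135 overlaps/touches minute 65 to minute 175 → extend to minute 65 to minute 175.
minute 155 to minute 170 overlaps/touches minute 65 to minute 175 → extend to minute 65 to minute 175.
minute 215 to minute 265 is disjoint → start new block.
minute 235 to minute 250 overlaps/touches minute 215 to minute 265 → extend to minute 215 to minute 265.
minute 240 to minute 255 overlaps/touches minute 215 to minute 265 → extend to minute 215 to minute 265.

minute 65 to minute 175, minute 215 to minute 265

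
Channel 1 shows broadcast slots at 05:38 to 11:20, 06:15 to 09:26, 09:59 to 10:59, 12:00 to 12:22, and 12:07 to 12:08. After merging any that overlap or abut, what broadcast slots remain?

05:38–11:20, 12:00–12:22

06:15–09:26 overlaps/touches 05:38–11:20 → extend to 05:38–11:20.
09:59–10:59 overlaps/touches 05:38–11:20 → extend to 05:38–11:20.
12:00–12:22 is disjoint → start new block.
12:07–12:08 overlaps/touches 12:00–12:22 → extend to 12:00–12:22.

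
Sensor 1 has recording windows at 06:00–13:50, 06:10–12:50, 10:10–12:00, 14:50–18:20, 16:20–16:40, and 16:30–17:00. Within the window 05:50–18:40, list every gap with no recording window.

Covered (merged): 06:00–13:50, 14:50–18:20.
Complement within 05:50–18:40: 05:50–06:00, 13:50–14:50, 18:20–18:40.

05:50–06:00, 13:50–14:50, 18:20–18:40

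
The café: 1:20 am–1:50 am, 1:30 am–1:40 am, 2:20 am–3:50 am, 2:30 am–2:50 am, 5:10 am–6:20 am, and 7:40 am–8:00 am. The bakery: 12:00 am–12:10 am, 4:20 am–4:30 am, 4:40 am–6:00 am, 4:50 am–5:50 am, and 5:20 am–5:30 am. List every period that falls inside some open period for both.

5:10 am–6:00 am

A, merged: 1:20 am–1:50 am, 2:20 am–3:50 am, 5:10 am–6:20 am, 7:40 am–8:00 am.
B, merged: 12:00 am–12:10 am, 4:20 am–4:30 am, 4:40 am–6:00 am.
1:20 am–1:50 am falls entirely outside B.
2:20 am–3:50 am falls entirely outside B.
5:10 am–6:20 am overlaps B on 5:10 am–6:00 am.
7:40 am–8:00 am falls entirely outside B.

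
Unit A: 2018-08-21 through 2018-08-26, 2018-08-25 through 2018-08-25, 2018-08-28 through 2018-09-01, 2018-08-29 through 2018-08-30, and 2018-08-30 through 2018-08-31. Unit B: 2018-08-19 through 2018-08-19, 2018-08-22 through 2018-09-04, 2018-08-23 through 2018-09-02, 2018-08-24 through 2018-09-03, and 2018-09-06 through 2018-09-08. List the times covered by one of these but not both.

Merge the first list: 2018-08-21 through 2018-08-26, 2018-08-28 through 2018-09-01.
Merge the second list: 2018-08-19 through 2018-08-19, 2018-08-22 through 2018-09-04, 2018-09-06 through 2018-09-08.
Only in the first: 2018-08-21 through 2018-08-21.
Only in the second: 2018-08-19 through 2018-08-19, 2018-08-27 through 2018-08-27, 2018-09-02 through 2018-09-04, 2018-09-06 through 2018-09-08.
Together these are the periods covered by exactly one.

2018-08-19 through 2018-08-19, 2018-08-21 through 2018-08-21, 2018-08-27 through 2018-08-27, 2018-09-02 through 2018-09-04, 2018-09-06 through 2018-09-08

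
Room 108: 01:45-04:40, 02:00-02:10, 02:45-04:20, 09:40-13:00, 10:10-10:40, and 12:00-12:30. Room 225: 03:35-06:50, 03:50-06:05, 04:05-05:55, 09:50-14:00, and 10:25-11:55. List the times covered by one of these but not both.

Merge the first list: 01:45–04:40, 09:40–13:00.
Merge the second list: 03:35–06:50, 09:50–14:00.
A \ B = 01:45–03:35, 09:40–09:50.
B \ A = 04:40–06:50, 13:00–14:00.
Union of the two gives the symmetric difference.

01:45–03:35, 04:40–06:50, 09:40–09:50, 13:00–14:00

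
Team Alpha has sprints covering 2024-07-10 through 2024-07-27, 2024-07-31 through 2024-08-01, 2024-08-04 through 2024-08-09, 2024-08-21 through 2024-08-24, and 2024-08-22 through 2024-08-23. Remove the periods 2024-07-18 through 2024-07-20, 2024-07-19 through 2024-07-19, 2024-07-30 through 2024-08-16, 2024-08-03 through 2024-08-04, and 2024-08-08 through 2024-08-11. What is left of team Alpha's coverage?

2024-07-10 through 2024-07-17, 2024-07-21 through 2024-07-27, 2024-08-21 through 2024-08-24

First set merges to 2024-07-10 through 2024-07-27, 2024-07-31 through 2024-08-01, 2024-08-04 through 2024-08-09, 2024-08-21 through 2024-08-24.
Second set merges to 2024-07-18 through 2024-07-20, 2024-07-30 through 2024-08-16.
2024-07-10 through 2024-07-27 \ B = 2024-07-10 through 2024-07-17, 2024-07-21 through 2024-07-27.
2024-07-31 through 2024-08-01: entirely removed.
2024-08-04 through 2024-08-09: entirely removed.
2024-08-21 through 2024-08-24: nothing removed.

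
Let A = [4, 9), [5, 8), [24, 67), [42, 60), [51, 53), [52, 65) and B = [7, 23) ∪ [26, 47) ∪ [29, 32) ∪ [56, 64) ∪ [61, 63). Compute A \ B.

A, merged: [4, 9), [24, 67).
B, merged: [7, 23), [26, 47), [56, 64).
[4, 9) with B removed leaves [4, 7).
[24, 67) with B removed leaves [24, 26), [47, 56), [64, 67).

[4, 7) ∪ [24, 26) ∪ [47, 56) ∪ [64, 67)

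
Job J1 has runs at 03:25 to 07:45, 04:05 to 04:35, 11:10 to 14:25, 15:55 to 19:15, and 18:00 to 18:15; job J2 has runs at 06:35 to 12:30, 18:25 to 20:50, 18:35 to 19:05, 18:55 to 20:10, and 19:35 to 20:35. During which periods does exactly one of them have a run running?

03:25-06:35, 07:45-11:10, 12:30-14:25, 15:55-18:25, 19:15-20:50

Merge the first list: 03:25-07:45, 11:10-14:25, 15:55-19:15.
Merge the second list: 06:35-12:30, 18:25-20:50.
Only in the first: 03:25-06:35, 12:30-14:25, 15:55-18:25.
Only in the second: 07:45-11:10, 19:15-20:50.
Together these are the periods covered by exactly one.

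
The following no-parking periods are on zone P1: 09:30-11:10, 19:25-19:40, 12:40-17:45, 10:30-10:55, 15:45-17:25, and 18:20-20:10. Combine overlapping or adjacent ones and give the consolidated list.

Sort by start: 09:30-11:10, 10:30-10:55, 12:40-17:45, 15:45-17:25, 18:20-20:10, 19:25-19:40.
10:30-10:55 overlaps/touches 09:30-11:10 → extend to 09:30-11:10.
12:40-17:45 is disjoint → start new block.
15:45-17:25 overlaps/touches 12:40-17:45 → extend to 12:40-17:45.
18:20-20:10 is disjoint → start new block.
19:25-19:40 overlaps/touches 18:20-20:10 → extend to 18:20-20:10.

09:30-11:10, 12:40-17:45, 18:20-20:10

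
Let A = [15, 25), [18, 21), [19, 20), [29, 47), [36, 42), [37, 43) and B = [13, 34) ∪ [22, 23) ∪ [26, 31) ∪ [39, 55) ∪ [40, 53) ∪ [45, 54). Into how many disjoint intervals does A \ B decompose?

1

Merge the first list: [15, 25), [29, 47).
Merge the second list: [13, 34), [39, 55).
A \ B = [34, 39).
That is 1 disjoint piece.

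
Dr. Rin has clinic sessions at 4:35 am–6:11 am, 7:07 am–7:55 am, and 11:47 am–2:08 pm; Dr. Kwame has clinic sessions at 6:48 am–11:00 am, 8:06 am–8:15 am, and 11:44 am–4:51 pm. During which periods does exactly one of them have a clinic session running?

Second set merges to 6:48 am–11:00 am, 11:44 am–4:51 pm.
A but not B: 4:35 am–6:11 am.
B but not A: 6:48 am–7:07 am, 7:55 am–11:00 am, 11:44 am–11:47 am, 2:08 pm–4:51 pm.
Combining gives A △ B.

4:35 am–6:11 am, 6:48 am–7:07 am, 7:55 am–11:00 am, 11:44 am–11:47 am, 2:08 pm–4:51 pm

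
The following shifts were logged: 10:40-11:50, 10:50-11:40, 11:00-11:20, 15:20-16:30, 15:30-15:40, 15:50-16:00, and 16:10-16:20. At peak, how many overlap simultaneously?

3

Sweep endpoints in order; track running count of active intervals.
Peak of 3 reached at 11:00.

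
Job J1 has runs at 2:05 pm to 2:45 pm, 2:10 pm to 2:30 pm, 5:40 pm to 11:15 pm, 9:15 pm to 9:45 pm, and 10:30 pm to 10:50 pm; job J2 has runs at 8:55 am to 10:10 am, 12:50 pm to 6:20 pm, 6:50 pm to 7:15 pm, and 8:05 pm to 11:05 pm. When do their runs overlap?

2:05 pm–2:45 pm, 5:40 pm–6:20 pm, 6:50 pm–7:15 pm, 8:05 pm–11:05 pm

First set merges to 2:05 pm–2:45 pm, 5:40 pm–11:15 pm.
2:05 pm–2:45 pm meets the second set on 2:05 pm–2:45 pm.
5:40 pm–11:15 pm meets the second set on 5:40 pm–6:20 pm, 6:50 pm–7:15 pm, 8:05 pm–11:05 pm.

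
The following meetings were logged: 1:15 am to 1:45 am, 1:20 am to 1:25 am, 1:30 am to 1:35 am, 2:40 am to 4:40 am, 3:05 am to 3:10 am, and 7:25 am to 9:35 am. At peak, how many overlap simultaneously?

2

At 1:20 am, 2 of the intervals are simultaneously active.
No point has more.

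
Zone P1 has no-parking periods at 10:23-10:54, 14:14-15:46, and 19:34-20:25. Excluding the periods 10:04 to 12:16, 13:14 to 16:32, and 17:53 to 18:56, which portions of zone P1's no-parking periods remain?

19:34–20:25

10:23–10:54: entirely removed.
14:14–15:46: entirely removed.
19:34–20:25: nothing removed.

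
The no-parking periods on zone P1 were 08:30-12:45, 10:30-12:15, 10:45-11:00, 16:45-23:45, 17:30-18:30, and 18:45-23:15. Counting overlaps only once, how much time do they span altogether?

Merged: 08:30-12:45, 16:45-23:45.
Lengths: 4 h 15 min + 7 h = 11 h 15 min.

11 h 15 min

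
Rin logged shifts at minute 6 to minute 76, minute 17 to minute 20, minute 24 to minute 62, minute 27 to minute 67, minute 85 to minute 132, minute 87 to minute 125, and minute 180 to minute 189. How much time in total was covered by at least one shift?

Merged: minute 6 to minute 76, minute 85 to minute 132, minute 180 to minute 189.
Lengths: 70 minutes + 47 minutes + 9 minutes = 126 minutes.

126 minutes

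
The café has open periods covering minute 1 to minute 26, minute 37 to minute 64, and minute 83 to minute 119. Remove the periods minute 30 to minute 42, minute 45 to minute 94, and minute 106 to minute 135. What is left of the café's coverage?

minute 1 to minute 26, minute 42 to minute 45, minute 94 to minute 106

minute 1 to minute 26 is untouched.
minute 37 to minute 64 with B removed leaves minute 42 to minute 45.
minute 83 to minute 119 with B removed leaves minute 94 to minute 106.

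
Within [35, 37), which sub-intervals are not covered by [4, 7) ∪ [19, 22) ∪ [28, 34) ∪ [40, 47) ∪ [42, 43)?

[35, 37)

After merging, the occupied span is [4, 7), [19, 22), [28, 34), [40, 47).
Complement within [35, 37): [35, 37).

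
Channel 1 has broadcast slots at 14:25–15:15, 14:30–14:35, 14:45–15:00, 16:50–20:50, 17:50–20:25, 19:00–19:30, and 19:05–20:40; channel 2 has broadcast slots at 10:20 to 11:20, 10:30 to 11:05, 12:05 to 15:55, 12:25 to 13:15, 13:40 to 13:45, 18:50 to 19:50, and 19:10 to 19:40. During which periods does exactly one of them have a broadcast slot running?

A, merged: 14:25–15:15, 16:50–20:50.
B, merged: 10:20–11:20, 12:05–15:55, 18:50–19:50.
A but not B: 16:50–18:50, 19:50–20:50.
B but not A: 10:20–11:20, 12:05–14:25, 15:15–15:55.
Combining gives A △ B.

10:20–11:20, 12:05–14:25, 15:15–15:55, 16:50–18:50, 19:50–20:50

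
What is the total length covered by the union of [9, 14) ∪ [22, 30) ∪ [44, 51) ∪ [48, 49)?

20

Merged: [9, 14), [22, 30), [44, 51).
Lengths: 5 + 8 + 7 = 20.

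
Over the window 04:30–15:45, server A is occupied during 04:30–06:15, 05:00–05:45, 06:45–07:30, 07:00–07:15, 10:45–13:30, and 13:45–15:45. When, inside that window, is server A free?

06:15-06:45, 07:30-10:45, 13:30-13:45

The merged coverage is 04:30-06:15, 06:45-07:30, 10:45-13:30, 13:45-15:45.
Gaps within 04:30-15:45: 06:15-06:45, 07:30-10:45, 13:30-13:45.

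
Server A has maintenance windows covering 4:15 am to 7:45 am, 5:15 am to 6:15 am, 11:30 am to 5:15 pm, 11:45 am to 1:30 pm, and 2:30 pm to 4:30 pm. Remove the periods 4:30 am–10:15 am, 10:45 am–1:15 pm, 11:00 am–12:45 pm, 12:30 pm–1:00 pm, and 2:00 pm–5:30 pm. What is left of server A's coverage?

4:15 am–4:30 am, 1:15 pm–2:00 pm

Merge the first list: 4:15 am–7:45 am, 11:30 am–5:15 pm.
Merge the second list: 4:30 am–10:15 am, 10:45 am–1:15 pm, 2:00 pm–5:30 pm.
4:15 am–7:45 am with B removed leaves 4:15 am–4:30 am.
11:30 am–5:15 pm with B removed leaves 1:15 pm–2:00 pm.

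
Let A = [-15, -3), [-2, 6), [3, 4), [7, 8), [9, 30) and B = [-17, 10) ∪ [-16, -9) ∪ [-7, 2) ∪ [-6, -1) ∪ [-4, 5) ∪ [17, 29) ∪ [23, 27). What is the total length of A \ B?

A, merged: [-15, -3), [-2, 6), [7, 8), [9, 30).
B, merged: [-17, 10), [17, 29).
A \ B = [10, 17), [29, 30).
Total: 7 + 1 = 8.

8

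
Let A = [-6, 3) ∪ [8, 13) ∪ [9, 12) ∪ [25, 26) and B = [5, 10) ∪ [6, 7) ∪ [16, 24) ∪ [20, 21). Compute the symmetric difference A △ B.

[-6, 3) ∪ [5, 8) ∪ [10, 13) ∪ [16, 24) ∪ [25, 26)

First set merges to [-6, 3), [8, 13), [25, 26).
Second set merges to [5, 10), [16, 24).
Only in the first: [-6, 3), [10, 13), [25, 26).
Only in the second: [5, 8), [16, 24).
Together these are the periods covered by exactly one.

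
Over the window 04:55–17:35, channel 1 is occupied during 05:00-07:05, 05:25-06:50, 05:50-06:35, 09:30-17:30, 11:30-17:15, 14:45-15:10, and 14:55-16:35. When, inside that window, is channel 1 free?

After merging, the occupied span is 05:00-07:05, 09:30-17:30.
Uncovered inside 04:55-17:35: 04:55-05:00, 07:05-09:30, 17:30-17:35.

04:55-05:00, 07:05-09:30, 17:30-17:35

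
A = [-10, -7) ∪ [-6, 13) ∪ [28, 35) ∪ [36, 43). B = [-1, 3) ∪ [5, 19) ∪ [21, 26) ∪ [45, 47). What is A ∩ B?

[-10, -7): no overlap with the second set.
[-6, 13) meets the second set on [-1, 3), [5, 13).
[28, 35): no overlap with the second set.
[36, 43): no overlap with the second set.

[-1, 3) ∪ [5, 13)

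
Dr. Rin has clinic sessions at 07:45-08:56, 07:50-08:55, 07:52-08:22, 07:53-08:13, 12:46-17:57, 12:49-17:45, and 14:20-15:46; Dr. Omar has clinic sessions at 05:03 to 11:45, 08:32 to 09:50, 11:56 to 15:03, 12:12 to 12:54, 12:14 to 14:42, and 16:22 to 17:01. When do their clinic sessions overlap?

First set merges to 07:45–08:56, 12:46–17:57.
Second set merges to 05:03–11:45, 11:56–15:03, 16:22–17:01.
07:45–08:56 overlaps B on 07:45–08:56.
12:46–17:57 overlaps B on 12:46–15:03, 16:22–17:01.

07:45–08:56, 12:46–15:03, 16:22–17:01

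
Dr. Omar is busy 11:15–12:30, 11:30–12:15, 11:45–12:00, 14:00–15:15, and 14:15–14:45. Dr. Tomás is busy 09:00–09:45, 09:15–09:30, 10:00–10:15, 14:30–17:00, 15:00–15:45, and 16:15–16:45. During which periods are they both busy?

14:30-15:15

A, merged: 11:15-12:30, 14:00-15:15.
B, merged: 09:00-09:45, 10:00-10:15, 14:30-17:00.
11:15-12:30 meets no B interval.
14:00-15:15 ∩ B → 14:30-15:15.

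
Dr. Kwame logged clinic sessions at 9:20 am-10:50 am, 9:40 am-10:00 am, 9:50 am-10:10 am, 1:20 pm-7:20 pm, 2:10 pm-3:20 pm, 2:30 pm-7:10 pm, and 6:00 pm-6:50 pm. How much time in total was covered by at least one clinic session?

Merged: 9:20 am–10:50 am, 1:20 pm–7:20 pm.
Lengths: 1 h 30 min + 6 h = 7 h 30 min.

7 h 30 min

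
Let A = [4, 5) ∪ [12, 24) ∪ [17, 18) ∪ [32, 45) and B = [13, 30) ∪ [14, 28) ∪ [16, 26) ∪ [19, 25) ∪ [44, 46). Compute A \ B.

First set merges to [4, 5), [12, 24), [32, 45).
Second set merges to [13, 30), [44, 46).
[4, 5): nothing removed.
[12, 24) \ B = [12, 13).
[32, 45) \ B = [32, 44).

[4, 5) ∪ [12, 13) ∪ [32, 44)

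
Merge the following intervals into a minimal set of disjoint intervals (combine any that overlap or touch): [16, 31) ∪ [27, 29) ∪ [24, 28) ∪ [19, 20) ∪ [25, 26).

[16, 31)

Sort by start: [16, 31), [19, 20), [24, 28), [25, 26), [27, 29).
[19, 20) overlaps/touches [16, 31) → extend to [16, 31).
[24, 28) overlaps/touches [16, 31) → extend to [16, 31).
[25, 26) overlaps/touches [16, 31) → extend to [16, 31).
[27, 29) overlaps/touches [16, 31) → extend to [16, 31).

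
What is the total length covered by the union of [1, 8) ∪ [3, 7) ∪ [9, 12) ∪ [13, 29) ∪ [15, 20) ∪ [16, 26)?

Merged: [1, 8), [9, 12), [13, 29).
Lengths: 7 + 3 + 16 = 26.

26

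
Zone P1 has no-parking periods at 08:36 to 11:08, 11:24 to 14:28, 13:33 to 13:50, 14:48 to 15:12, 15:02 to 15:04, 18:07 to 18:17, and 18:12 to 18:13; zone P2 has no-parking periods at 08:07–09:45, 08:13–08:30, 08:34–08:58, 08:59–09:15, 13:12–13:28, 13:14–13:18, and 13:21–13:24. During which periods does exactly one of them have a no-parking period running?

Merge the first list: 08:36-11:08, 11:24-14:28, 14:48-15:12, 18:07-18:17.
Merge the second list: 08:07-09:45, 13:12-13:28.
A but not B: 09:45-11:08, 11:24-13:12, 13:28-14:28, 14:48-15:12, 18:07-18:17.
B but not A: 08:07-08:36.
Combining gives A △ B.

08:07-08:36, 09:45-11:08, 11:24-13:12, 13:28-14:28, 14:48-15:12, 18:07-18:17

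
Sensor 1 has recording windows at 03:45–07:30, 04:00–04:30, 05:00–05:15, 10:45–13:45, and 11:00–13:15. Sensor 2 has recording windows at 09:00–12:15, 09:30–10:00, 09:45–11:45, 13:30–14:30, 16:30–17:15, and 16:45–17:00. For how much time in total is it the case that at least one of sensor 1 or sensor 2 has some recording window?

10 h

A, merged: 03:45–07:30, 10:45–13:45.
B, merged: 09:00–12:15, 13:30–14:30, 16:30–17:15.
A ∪ B = 03:45–07:30, 09:00–14:30, 16:30–17:15.
Total: 3 h 45 min + 5 h 30 min + 45 min = 10 h.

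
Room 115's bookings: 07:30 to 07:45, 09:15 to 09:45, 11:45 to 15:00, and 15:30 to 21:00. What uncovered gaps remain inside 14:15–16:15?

15:00–15:30

After merging, the occupied span is 07:30–07:45, 09:15–09:45, 11:45–15:00, 15:30–21:00.
Complement within 14:15–16:15: 15:00–15:30.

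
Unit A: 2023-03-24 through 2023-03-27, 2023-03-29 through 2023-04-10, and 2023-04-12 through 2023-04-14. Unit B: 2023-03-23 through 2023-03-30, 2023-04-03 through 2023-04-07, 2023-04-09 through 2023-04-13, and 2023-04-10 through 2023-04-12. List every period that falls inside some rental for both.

2023-03-24 through 2023-03-27, 2023-03-29 through 2023-03-30, 2023-04-03 through 2023-04-07, 2023-04-09 through 2023-04-10, 2023-04-12 through 2023-04-13

Merge the second list: 2023-03-23 through 2023-03-30, 2023-04-03 through 2023-04-07, 2023-04-09 through 2023-04-13.
2023-03-24 through 2023-03-27 ∩ B → 2023-03-24 through 2023-03-27.
2023-03-29 through 2023-04-10 ∩ B → 2023-03-29 through 2023-03-30, 2023-04-03 through 2023-04-07, 2023-04-09 through 2023-04-10.
2023-04-12 through 2023-04-14 ∩ B → 2023-04-12 through 2023-04-13.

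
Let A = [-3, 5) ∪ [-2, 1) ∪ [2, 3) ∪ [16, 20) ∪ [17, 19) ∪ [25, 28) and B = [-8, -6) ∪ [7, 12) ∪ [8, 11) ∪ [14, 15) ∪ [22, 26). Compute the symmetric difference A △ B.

[-8, -6) ∪ [-3, 5) ∪ [7, 12) ∪ [14, 15) ∪ [16, 20) ∪ [22, 25) ∪ [26, 28)

A, merged: [-3, 5), [16, 20), [25, 28).
B, merged: [-8, -6), [7, 12), [14, 15), [22, 26).
A \ B = [-3, 5), [16, 20), [26, 28).
B \ A = [-8, -6), [7, 12), [14, 15), [22, 25).
Union of the two gives the symmetric difference.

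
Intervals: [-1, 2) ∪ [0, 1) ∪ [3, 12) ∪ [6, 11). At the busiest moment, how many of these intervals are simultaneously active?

2

At 0, 2 of the intervals are simultaneously active.
No point has more.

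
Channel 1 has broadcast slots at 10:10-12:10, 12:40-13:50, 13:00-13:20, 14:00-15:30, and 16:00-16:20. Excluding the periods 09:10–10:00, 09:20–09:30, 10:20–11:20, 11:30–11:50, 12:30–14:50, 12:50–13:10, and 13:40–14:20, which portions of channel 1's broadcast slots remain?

10:10–10:20, 11:20–11:30, 11:50–12:10, 14:50–15:30, 16:00–16:20

A, merged: 10:10–12:10, 12:40–13:50, 14:00–15:30, 16:00–16:20.
B, merged: 09:10–10:00, 10:20–11:20, 11:30–11:50, 12:30–14:50.
10:10–12:10 with B removed leaves 10:10–10:20, 11:20–11:30, 11:50–12:10.
12:40–13:50 lies entirely inside B → drops out.
14:00–15:30 with B removed leaves 14:50–15:30.
16:00–16:20 is untouched.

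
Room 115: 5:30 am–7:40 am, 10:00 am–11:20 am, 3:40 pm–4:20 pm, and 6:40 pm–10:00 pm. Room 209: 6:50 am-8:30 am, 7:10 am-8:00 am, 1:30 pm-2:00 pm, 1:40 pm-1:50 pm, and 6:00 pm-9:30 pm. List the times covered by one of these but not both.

5:30 am–6:50 am, 7:40 am–8:30 am, 10:00 am–11:20 am, 1:30 pm–2:00 pm, 3:40 pm–4:20 pm, 6:00 pm–6:40 pm, 9:30 pm–10:00 pm

B, merged: 6:50 am–8:30 am, 1:30 pm–2:00 pm, 6:00 pm–9:30 pm.
A but not B: 5:30 am–6:50 am, 10:00 am–11:20 am, 3:40 pm–4:20 pm, 9:30 pm–10:00 pm.
B but not A: 7:40 am–8:30 am, 1:30 pm–2:00 pm, 6:00 pm–6:40 pm.
Combining gives A △ B.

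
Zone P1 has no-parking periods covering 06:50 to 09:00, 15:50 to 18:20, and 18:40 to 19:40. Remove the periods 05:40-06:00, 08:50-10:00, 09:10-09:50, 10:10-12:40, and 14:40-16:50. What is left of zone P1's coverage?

Second set merges to 05:40–06:00, 08:50–10:00, 10:10–12:40, 14:40–16:50.
06:50–09:00 minus B → 06:50–08:50.
15:50–18:20 minus B → 16:50–18:20.
18:40–19:40: no B overlap → unchanged.

06:50–08:50, 16:50–18:20, 18:40–19:40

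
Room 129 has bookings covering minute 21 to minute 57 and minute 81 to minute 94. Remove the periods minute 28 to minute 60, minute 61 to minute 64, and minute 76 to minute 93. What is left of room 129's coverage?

minute 21 to minute 57 minus B → minute 21 to minute 28.
minute 81 to minute 94 minus B → minute 93 to minute 94.

minute 21 to minute 28, minute 93 to minute 94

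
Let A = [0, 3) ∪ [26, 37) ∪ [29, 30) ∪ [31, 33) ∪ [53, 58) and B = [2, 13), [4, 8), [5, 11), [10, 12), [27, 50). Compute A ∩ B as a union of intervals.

[2, 3) ∪ [27, 37)

Merge the first list: [0, 3), [26, 37), [53, 58).
Merge the second list: [2, 13), [27, 50).
[0, 3) overlaps B on [2, 3).
[26, 37) overlaps B on [27, 37).
[53, 58) falls entirely outside B.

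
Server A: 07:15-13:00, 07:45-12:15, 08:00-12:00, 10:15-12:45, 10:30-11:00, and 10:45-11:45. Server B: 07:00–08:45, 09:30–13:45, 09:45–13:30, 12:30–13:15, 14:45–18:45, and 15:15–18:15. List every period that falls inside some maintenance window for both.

First set merges to 07:15-13:00.
Second set merges to 07:00-08:45, 09:30-13:45, 14:45-18:45.
07:15-13:00 meets the second set on 07:15-08:45, 09:30-13:00.

07:15-08:45, 09:30-13:00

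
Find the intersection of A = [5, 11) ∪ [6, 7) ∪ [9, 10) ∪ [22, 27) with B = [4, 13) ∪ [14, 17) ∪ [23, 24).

[5, 11) ∪ [23, 24)

First set merges to [5, 11), [22, 27).
[5, 11) meets the second set on [5, 11).
[22, 27) meets the second set on [23, 24).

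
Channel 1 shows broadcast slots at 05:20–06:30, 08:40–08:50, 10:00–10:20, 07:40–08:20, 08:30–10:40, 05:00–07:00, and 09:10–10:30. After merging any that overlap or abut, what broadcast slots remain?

Sort by start: 05:00–07:00, 05:20–06:30, 07:40–08:20, 08:30–10:40, 08:40–08:50, 09:10–10:30, 10:00–10:20.
05:20–06:30 overlaps/touches 05:00–07:00 → extend to 05:00–07:00.
07:40–08:20 is disjoint → start new block.
08:30–10:40 is disjoint → start new block.
08:40–08:50 overlaps/touches 08:30–10:40 → extend to 08:30–10:40.
09:10–10:30 overlaps/touches 08:30–10:40 → extend to 08:30–10:40.
10:00–10:20 overlaps/touches 08:30–10:40 → extend to 08:30–10:40.

05:00–07:00, 07:40–08:20, 08:30–10:40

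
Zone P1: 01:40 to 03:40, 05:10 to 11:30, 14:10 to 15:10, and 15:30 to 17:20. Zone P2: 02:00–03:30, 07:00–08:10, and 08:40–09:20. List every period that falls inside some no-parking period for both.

01:40–03:40 ∩ B → 02:00–03:30.
05:10–11:30 ∩ B → 07:00–08:10, 08:40–09:20.
14:10–15:10 meets no B interval.
15:30–17:20 meets no B interval.

02:00–03:30, 07:00–08:10, 08:40–09:20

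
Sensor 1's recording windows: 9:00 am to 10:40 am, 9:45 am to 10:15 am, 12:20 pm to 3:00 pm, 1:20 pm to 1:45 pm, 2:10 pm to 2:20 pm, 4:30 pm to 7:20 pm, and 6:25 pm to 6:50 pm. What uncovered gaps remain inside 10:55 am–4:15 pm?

10:55 am-12:20 pm, 3:00 pm-4:15 pm

Covered (merged): 9:00 am-10:40 am, 12:20 pm-3:00 pm, 4:30 pm-7:20 pm.
Uncovered inside 10:55 am-4:15 pm: 10:55 am-12:20 pm, 3:00 pm-4:15 pm.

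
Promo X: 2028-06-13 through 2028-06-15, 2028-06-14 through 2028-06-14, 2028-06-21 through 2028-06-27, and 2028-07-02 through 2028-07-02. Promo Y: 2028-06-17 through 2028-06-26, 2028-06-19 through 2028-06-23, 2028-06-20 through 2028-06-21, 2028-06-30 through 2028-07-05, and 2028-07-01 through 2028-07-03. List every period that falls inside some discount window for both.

A, merged: 2028-06-13 through 2028-06-15, 2028-06-21 through 2028-06-27, 2028-07-02 through 2028-07-02.
B, merged: 2028-06-17 through 2028-06-26, 2028-06-30 through 2028-07-05.
2028-06-13 through 2028-06-15 falls entirely outside B.
2028-06-21 through 2028-06-27 overlaps B on 2028-06-21 through 2028-06-26.
2028-07-02 through 2028-07-02 overlaps B on 2028-07-02 through 2028-07-02.

2028-06-21 through 2028-06-26, 2028-07-02 through 2028-07-02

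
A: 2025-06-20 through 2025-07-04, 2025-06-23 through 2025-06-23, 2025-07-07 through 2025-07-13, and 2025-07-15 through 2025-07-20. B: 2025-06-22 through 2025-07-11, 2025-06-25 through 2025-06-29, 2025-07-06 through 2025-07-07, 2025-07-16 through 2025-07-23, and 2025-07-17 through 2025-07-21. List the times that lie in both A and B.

A, merged: 2025-06-20 through 2025-07-04, 2025-07-07 through 2025-07-13, 2025-07-15 through 2025-07-20.
B, merged: 2025-06-22 through 2025-07-11, 2025-07-16 through 2025-07-23.
2025-06-20 through 2025-07-04 overlaps B on 2025-06-22 through 2025-07-04.
2025-07-07 through 2025-07-13 overlaps B on 2025-07-07 through 2025-07-11.
2025-07-15 through 2025-07-20 overlaps B on 2025-07-16 through 2025-07-20.

2025-06-22 through 2025-07-04, 2025-07-07 through 2025-07-11, 2025-07-16 through 2025-07-20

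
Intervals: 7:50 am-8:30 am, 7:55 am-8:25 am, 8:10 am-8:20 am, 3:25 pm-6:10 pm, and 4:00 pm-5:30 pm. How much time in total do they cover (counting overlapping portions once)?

3 h 25 min

Merged: 7:50 am–8:30 am, 3:25 pm–6:10 pm.
Lengths: 40 min + 2 h 45 min = 3 h 25 min.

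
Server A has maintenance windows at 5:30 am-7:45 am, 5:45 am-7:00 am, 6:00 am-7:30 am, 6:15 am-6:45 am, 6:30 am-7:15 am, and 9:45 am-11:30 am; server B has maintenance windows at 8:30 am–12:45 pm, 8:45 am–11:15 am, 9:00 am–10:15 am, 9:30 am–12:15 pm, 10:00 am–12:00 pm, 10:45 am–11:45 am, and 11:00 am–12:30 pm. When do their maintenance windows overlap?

9:45 am-11:30 am

Merge the first list: 5:30 am-7:45 am, 9:45 am-11:30 am.
Merge the second list: 8:30 am-12:45 pm.
5:30 am-7:45 am meets no B interval.
9:45 am-11:30 am ∩ B → 9:45 am-11:30 am.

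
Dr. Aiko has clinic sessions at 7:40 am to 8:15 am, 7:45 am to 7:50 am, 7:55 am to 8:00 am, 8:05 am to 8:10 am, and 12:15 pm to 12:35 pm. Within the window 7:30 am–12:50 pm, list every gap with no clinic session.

After merging, the occupied span is 7:40 am-8:15 am, 12:15 pm-12:35 pm.
Uncovered inside 7:30 am-12:50 pm: 7:30 am-7:40 am, 8:15 am-12:15 pm, 12:35 pm-12:50 pm.

7:30 am-7:40 am, 8:15 am-12:15 pm, 12:35 pm-12:50 pm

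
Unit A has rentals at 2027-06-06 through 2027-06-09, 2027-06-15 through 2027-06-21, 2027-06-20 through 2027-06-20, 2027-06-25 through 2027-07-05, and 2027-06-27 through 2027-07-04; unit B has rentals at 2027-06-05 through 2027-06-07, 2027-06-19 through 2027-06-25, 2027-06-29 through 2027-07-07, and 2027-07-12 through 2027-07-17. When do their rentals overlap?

Merge the first list: 2027-06-06 through 2027-06-09, 2027-06-15 through 2027-06-21, 2027-06-25 through 2027-07-05.
2027-06-06 through 2027-06-09 meets the second set on 2027-06-06 through 2027-06-07.
2027-06-15 through 2027-06-21 meets the second set on 2027-06-19 through 2027-06-21.
2027-06-25 through 2027-07-05 meets the second set on 2027-06-25 through 2027-06-25, 2027-06-29 through 2027-07-05.

2027-06-06 through 2027-06-07, 2027-06-19 through 2027-06-21, 2027-06-25 through 2027-06-25, 2027-06-29 through 2027-07-05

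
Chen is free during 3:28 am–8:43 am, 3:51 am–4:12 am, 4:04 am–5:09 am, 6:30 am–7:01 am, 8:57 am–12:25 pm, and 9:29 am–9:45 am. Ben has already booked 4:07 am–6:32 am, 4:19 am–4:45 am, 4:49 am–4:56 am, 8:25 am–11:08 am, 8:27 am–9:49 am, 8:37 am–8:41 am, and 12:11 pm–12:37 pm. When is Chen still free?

First set merges to 3:28 am–8:43 am, 8:57 am–12:25 pm.
Second set merges to 4:07 am–6:32 am, 8:25 am–11:08 am, 12:11 pm–12:37 pm.
3:28 am–8:43 am with B removed leaves 3:28 am–4:07 am, 6:32 am–8:25 am.
8:57 am–12:25 pm with B removed leaves 11:08 am–12:11 pm.

3:28 am–4:07 am, 6:32 am–8:25 am, 11:08 am–12:11 pm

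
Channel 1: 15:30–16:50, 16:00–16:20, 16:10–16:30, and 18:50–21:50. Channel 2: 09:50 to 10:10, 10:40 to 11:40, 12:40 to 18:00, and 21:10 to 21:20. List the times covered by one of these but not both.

Merge the first list: 15:30–16:50, 18:50–21:50.
A \ B = 18:50–21:10, 21:20–21:50.
B \ A = 09:50–10:10, 10:40–11:40, 12:40–15:30, 16:50–18:00.
Union of the two gives the symmetric difference.

09:50–10:10, 10:40–11:40, 12:40–15:30, 16:50–18:00, 18:50–21:10, 21:20–21:50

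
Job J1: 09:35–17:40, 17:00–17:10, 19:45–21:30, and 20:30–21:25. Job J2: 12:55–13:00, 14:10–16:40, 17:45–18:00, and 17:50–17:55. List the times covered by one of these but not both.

Merge the first list: 09:35–17:40, 19:45–21:30.
Merge the second list: 12:55–13:00, 14:10–16:40, 17:45–18:00.
A but not B: 09:35–12:55, 13:00–14:10, 16:40–17:40, 19:45–21:30.
B but not A: 17:45–18:00.
Combining gives A △ B.

09:35–12:55, 13:00–14:10, 16:40–17:40, 17:45–18:00, 19:45–21:30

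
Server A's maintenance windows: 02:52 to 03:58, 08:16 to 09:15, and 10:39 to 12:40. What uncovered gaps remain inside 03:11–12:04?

Covered (merged): 02:52-03:58, 08:16-09:15, 10:39-12:40.
Gaps within 03:11-12:04: 03:58-08:16, 09:15-10:39.

03:58-08:16, 09:15-10:39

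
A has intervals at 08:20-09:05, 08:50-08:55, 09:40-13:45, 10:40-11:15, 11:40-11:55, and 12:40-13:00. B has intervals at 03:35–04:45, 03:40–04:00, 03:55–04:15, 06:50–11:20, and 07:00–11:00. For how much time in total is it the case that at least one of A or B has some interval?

First set merges to 08:20-09:05, 09:40-13:45.
Second set merges to 03:35-04:45, 06:50-11:20.
A ∪ B = 03:35-04:45, 06:50-13:45.
Total: 1 h 10 min + 6 h 55 min = 8 h 5 min.

8 h 5 min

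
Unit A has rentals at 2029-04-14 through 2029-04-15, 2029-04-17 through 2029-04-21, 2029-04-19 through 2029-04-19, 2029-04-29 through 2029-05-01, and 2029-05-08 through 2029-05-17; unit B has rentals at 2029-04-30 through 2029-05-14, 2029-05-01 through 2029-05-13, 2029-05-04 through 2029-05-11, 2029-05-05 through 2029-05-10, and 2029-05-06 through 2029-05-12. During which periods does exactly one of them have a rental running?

A, merged: 2029-04-14 through 2029-04-15, 2029-04-17 through 2029-04-21, 2029-04-29 through 2029-05-01, 2029-05-08 through 2029-05-17.
B, merged: 2029-04-30 through 2029-05-14.
Only in the first: 2029-04-14 through 2029-04-15, 2029-04-17 through 2029-04-21, 2029-04-29 through 2029-04-29, 2029-05-15 through 2029-05-17.
Only in the second: 2029-05-02 through 2029-05-07.
Together these are the periods covered by exactly one.

2029-04-14 through 2029-04-15, 2029-04-17 through 2029-04-21, 2029-04-29 through 2029-04-29, 2029-05-02 through 2029-05-07, 2029-05-15 through 2029-05-17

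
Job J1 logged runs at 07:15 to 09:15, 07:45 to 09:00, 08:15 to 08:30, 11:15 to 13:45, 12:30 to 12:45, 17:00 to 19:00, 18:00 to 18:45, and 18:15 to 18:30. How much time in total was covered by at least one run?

Merged: 07:15-09:15, 11:15-13:45, 17:00-19:00.
Lengths: 2 h + 2 h 30 min + 2 h = 6 h 30 min.

6 h 30 min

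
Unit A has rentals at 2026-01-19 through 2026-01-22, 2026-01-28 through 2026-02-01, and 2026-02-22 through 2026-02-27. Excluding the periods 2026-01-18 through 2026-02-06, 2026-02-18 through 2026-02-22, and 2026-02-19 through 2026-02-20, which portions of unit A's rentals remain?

2026-02-23 through 2026-02-27

B, merged: 2026-01-18 through 2026-02-06, 2026-02-18 through 2026-02-22.
2026-01-19 through 2026-01-22: fully covered by B → removed.
2026-01-28 through 2026-02-01: fully covered by B → removed.
2026-02-22 through 2026-02-27 minus B → 2026-02-23 through 2026-02-27.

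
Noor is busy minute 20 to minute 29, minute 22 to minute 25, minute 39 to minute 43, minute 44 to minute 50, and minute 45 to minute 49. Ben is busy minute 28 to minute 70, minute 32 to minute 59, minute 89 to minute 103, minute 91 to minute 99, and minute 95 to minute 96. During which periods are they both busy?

minute 28 to minute 29, minute 39 to minute 43, minute 44 to minute 50

Merge the first list: minute 20 to minute 29, minute 39 to minute 43, minute 44 to minute 50.
Merge the second list: minute 28 to minute 70, minute 89 to minute 103.
minute 20 to minute 29 ∩ B → minute 28 to minute 29.
minute 39 to minute 43 ∩ B → minute 39 to minute 43.
minute 44 to minute 50 ∩ B → minute 44 to minute 50.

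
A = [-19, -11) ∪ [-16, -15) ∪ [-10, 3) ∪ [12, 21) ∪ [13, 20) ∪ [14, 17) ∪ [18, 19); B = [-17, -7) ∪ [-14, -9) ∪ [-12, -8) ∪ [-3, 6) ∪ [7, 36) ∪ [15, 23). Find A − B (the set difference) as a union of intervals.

A, merged: [-19, -11), [-10, 3), [12, 21).
B, merged: [-17, -7), [-3, 6), [7, 36).
[-19, -11) \ B = [-19, -17).
[-10, 3) \ B = [-7, -3).
[12, 21): entirely removed.

[-19, -17) ∪ [-7, -3)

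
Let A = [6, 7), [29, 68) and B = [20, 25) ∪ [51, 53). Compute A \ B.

[6, 7) ∪ [29, 51) ∪ [53, 68)

[6, 7): nothing removed.
[29, 68) \ B = [29, 51), [53, 68).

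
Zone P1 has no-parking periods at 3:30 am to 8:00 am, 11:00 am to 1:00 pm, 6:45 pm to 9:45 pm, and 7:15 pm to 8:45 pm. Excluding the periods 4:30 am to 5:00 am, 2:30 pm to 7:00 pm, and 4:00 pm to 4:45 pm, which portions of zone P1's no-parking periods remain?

First set merges to 3:30 am–8:00 am, 11:00 am–1:00 pm, 6:45 pm–9:45 pm.
Second set merges to 4:30 am–5:00 am, 2:30 pm–7:00 pm.
3:30 am–8:00 am with B removed leaves 3:30 am–4:30 am, 5:00 am–8:00 am.
11:00 am–1:00 pm is untouched.
6:45 pm–9:45 pm with B removed leaves 7:00 pm–9:45 pm.

3:30 am–4:30 am, 5:00 am–8:00 am, 11:00 am–1:00 pm, 7:00 pm–9:45 pm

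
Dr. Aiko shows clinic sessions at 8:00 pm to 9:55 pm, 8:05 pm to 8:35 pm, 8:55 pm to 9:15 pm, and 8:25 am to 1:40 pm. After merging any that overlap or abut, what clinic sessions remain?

8:25 am–1:40 pm, 8:00 pm–9:55 pm

Sort by start: 8:25 am–1:40 pm, 8:00 pm–9:55 pm, 8:05 pm–8:35 pm, 8:55 pm–9:15 pm.
8:00 pm–9:55 pm is disjoint → start new block.
8:05 pm–8:35 pm overlaps/touches 8:00 pm–9:55 pm → extend to 8:00 pm–9:55 pm.
8:55 pm–9:15 pm overlaps/touches 8:00 pm–9:55 pm → extend to 8:00 pm–9:55 pm.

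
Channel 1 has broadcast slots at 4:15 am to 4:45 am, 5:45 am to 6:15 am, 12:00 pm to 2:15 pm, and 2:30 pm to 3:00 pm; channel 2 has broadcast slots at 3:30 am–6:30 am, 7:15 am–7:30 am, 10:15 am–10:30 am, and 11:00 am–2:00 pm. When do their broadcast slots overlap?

4:15 am–4:45 am meets the second set on 4:15 am–4:45 am.
5:45 am–6:15 am meets the second set on 5:45 am–6:15 am.
12:00 pm–2:15 pm meets the second set on 12:00 pm–2:00 pm.
2:30 pm–3:00 pm: no overlap with the second set.

4:15 am–4:45 am, 5:45 am–6:15 am, 12:00 pm–2:00 pm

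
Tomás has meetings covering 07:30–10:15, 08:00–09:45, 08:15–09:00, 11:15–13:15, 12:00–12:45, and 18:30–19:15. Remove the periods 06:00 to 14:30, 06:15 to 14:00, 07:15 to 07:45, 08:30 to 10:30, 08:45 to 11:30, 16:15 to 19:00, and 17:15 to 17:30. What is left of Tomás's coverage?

19:00–19:15

First set merges to 07:30–10:15, 11:15–13:15, 18:30–19:15.
Second set merges to 06:00–14:30, 16:15–19:00.
07:30–10:15 lies entirely inside B → drops out.
11:15–13:15 lies entirely inside B → drops out.
18:30–19:15 with B removed leaves 19:00–19:15.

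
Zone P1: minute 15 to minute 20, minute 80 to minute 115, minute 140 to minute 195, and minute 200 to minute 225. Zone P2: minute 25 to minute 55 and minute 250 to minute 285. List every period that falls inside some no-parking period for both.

none

minute 15 to minute 20 falls entirely outside B.
minute 80 to minute 115 falls entirely outside B.
minute 140 to minute 195 falls entirely outside B.
minute 200 to minute 225 falls entirely outside B.
No overlap.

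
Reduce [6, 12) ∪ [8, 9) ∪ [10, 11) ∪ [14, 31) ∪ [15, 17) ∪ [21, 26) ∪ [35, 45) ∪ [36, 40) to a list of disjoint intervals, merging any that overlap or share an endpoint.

[8, 9) overlaps/touches [6, 12) → extend to [6, 12).
[10, 11) overlaps/touches [6, 12) → extend to [6, 12).
[14, 31) is disjoint → start new block.
[15, 17) overlaps/touches [14, 31) → extend to [14, 31).
[21, 26) overlaps/touches [14, 31) → extend to [14, 31).
[35, 45) is disjoint → start new block.
[36, 40) overlaps/touches [35, 45) → extend to [35, 45).

[6, 12) ∪ [14, 31) ∪ [35, 45)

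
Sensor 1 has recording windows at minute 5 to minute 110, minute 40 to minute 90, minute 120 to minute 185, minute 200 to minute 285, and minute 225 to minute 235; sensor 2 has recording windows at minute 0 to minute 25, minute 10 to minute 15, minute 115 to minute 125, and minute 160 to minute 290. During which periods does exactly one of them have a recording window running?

minute 0 to minute 5, minute 25 to minute 110, minute 115 to minute 120, minute 125 to minute 160, minute 185 to minute 200, minute 285 to minute 290

A, merged: minute 5 to minute 110, minute 120 to minute 185, minute 200 to minute 285.
B, merged: minute 0 to minute 25, minute 115 to minute 125, minute 160 to minute 290.
Only in the first: minute 25 to minute 110, minute 125 to minute 160.
Only in the second: minute 0 to minute 5, minute 115 to minute 120, minute 185 to minute 200, minute 285 to minute 290.
Together these are the periods covered by exactly one.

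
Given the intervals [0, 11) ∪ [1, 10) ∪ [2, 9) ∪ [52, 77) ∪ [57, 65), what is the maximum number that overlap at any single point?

3

At 2, 3 of the intervals are simultaneously active.
No point has more.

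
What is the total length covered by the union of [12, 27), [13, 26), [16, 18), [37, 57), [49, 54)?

Merged: [12, 27), [37, 57).
Lengths: 15 + 20 = 35.

35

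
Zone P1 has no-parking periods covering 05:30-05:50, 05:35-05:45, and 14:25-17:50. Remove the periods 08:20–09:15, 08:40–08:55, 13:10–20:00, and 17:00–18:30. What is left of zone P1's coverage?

05:30–05:50

Merge the first list: 05:30–05:50, 14:25–17:50.
Merge the second list: 08:20–09:15, 13:10–20:00.
05:30–05:50: nothing removed.
14:25–17:50: entirely removed.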